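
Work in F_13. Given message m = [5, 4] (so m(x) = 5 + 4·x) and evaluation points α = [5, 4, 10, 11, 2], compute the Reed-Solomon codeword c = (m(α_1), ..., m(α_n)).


c = [12, 8, 6, 10, 0]

Message polynomial: m(x) = 5 + 4·x (mod 13).
For each evaluation point α_i, compute m(α_i) mod 13:
  α_1 = 5: Horner steps 4 → 12, so m(5) = 12.
  α_2 = 4: Horner steps 4 → 8, so m(4) = 8.
  α_3 = 10: Horner steps 4 → 6, so m(10) = 6.
  α_4 = 11: Horner steps 4 → 10, so m(11) = 10.
  α_5 = 2: Horner steps 4 → 0, so m(2) = 0.
Codeword c = [12, 8, 6, 10, 0] ∈ F_13^5.


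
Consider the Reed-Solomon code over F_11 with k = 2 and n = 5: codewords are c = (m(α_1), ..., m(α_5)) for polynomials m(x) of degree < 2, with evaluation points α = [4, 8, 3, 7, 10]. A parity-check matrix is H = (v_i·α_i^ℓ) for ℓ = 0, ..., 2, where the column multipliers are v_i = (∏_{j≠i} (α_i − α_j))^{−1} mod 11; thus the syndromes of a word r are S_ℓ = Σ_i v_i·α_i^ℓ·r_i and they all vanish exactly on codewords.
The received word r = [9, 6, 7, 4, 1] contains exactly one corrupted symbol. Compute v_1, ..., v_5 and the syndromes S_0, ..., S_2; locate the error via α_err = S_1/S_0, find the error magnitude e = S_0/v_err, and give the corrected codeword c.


S = (9, 2, 9), error at position 5, error magnitude e = 2, c = [9, 6, 7, 4, 10].

Step 1: column multipliers v_i = (∏_{j≠i}(α_i − α_j))^{−1} mod 11.
  i = 1 (α = 4): (4−8)(4−3)(4−7)(4−10) = (−4)·1·(−3)·(−6) = −72 ≡ 5, so v_1 = 5^{−1} = 9 (mod 11).
  i = 2 (α = 8): (8−4)(8−3)(8−7)(8−10) = 4·5·1·(−2) = −40 ≡ 4, so v_2 = 4^{−1} = 3 (mod 11).
  i = 3 (α = 3): (3−4)(3−8)(3−7)(3−10) = (−1)·(−5)·(−4)·(−7) = 140 ≡ 8, so v_3 = 8^{−1} = 7 (mod 11).
  i = 4 (α = 7): (7−4)(7−8)(7−3)(7−10) = 3·(−1)·4·(−3) = 36 ≡ 3, so v_4 = 3^{−1} = 4 (mod 11).
  i = 5 (α = 10): (10−4)(10−8)(10−3)(10−7) = 6·2·7·3 = 252 ≡ 10, so v_5 = 10^{−1} = 10 (mod 11).
  v = [9, 3, 7, 4, 10].
Step 2: syndromes of r = [9, 6, 7, 4, 1] (all sums mod 11).
  S_0 = Σ v_i r_i = 9·9 + 3·6 + 7·7 + 4·4 + 10·1 = 174 ≡ 9.
  S_1 = Σ v_i α_i r_i = 9·4·9 + 3·8·6 + 7·3·7 + 4·7·4 + 10·10·1 = 827 ≡ 2.
  α_i^2 mod 11 = [5, 9, 9, 5, 1].
  S_2 = Σ v_i α_i^2 r_i = 9·5·9 + 3·9·6 + 7·9·7 + 4·5·4 + 10·1·1 = 1098 ≡ 9.
  S = (9, 2, 9) ≠ 0, so r is not a codeword (an error is present).
Step 3: locate the error. For a single error e at position i, S_ℓ = v_i·e·α_i^ℓ, so α_err = S_1/S_0.
  S_0^{−1} = 9^{−1} = 5 (mod 11), so α_err = 2·5 = 10 ≡ 10 = α_5. Error position i = 5.
  Consistency check: S_2/S_1 = 9·6 = 54 ≡ 10 = α_err ✓ (single-error assumption holds).
Step 4: error magnitude e = S_0/v_5 = S_0·∏_{j≠5}(α_5 − α_j) = 9·10 = 90 ≡ 2 (mod 11).
Step 5: correct position 5: c_5 = r_5 − e = 1 − 2 ≡ 10 (mod 11). Hence c = [9, 6, 7, 4, 10].
  Check: interpolating c through the α_i gives m(x) = 1 + 2·x (degree < 2) with m(α_i) = c_i for every i, so c is indeed a codeword.


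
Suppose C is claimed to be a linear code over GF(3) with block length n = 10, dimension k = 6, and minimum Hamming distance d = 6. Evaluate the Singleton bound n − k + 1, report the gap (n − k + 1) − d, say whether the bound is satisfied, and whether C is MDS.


Singleton RHS = n − k + 1 = 5, slack = -1, bound violated (no such code; not MDS).

Singleton bound: d ≤ n − k + 1.
Here n = 10, k = 6, so n − k + 1 = 5.
Given d = 6, check d ≤ 5: NO.
Slack = (n − k + 1) − d = -1.
The slack is negative: d = 6 exceeds n − k + 1 = 5 by 1, so the Singleton bound is violated and no linear [10, 6, 6]_3 code can exist. In particular it is not MDS (MDS requires d = n − k + 1 exactly).
Description: the claimed parameters are [10, 6, 6]_3; such a code would be impossible (violates the Singleton bound).


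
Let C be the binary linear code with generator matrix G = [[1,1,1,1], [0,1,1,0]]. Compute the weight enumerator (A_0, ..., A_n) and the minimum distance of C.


Weight distribution: A_0 = 1, A_2 = 2, A_4 = 1. Minimum distance d = 2.

Enumerate all 2^2 = 4 messages m ∈ F_2^2.
For each, compute codeword c = mG in F_2^4, then tally its weight.
  m = 00 → c = 0000, weight = 0.
  m = 10 → c = 1111, weight = 4.
  m = 01 → c = 0110, weight = 2.
  m = 11 → c = 1001, weight = 2.
Tally weights:
  weight 0: 1 codewords.
  weight 2: 2 codewords.
  weight 4: 1 codewords.
Minimum distance d = smallest w > 0 with A_w > 0 = 2.
Sanity: Σ A_w = 4 = 2^2 = 4 ✓.


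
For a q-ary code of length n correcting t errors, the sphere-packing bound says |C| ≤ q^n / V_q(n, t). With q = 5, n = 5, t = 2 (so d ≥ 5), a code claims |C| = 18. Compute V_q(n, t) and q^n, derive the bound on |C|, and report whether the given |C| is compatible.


V_q(n, t) = 181, q^n = 3125, Hamming bound = 17, |C| = 18 > bound (violated).

Step 1: Compute V_q(n, t) = Σ_{j=0}^2 C(n, j) (q−1)^j.
  j = 0: C(5,0)·(4)^0 = 1·1 = 1.
  j = 1: C(5,1)·(4)^1 = 5·4 = 20.
  j = 2: C(5,2)·(4)^2 = 10·16 = 160.
  V_q(n, t) = 1 + 20 + 160 = 181.
Step 2: q^n = 5^5 = 3125.
Step 3: Hamming bound ⌊q^n / V_q(n,t)⌋ = ⌊3125/181⌋ = 17.
Step 4: Compare |C| = 18 to 17: violated.
The claimed |C| lies above the Hamming bound, so no 5-ary code of length 5 with d ≥ 5 can have 18 codewords.


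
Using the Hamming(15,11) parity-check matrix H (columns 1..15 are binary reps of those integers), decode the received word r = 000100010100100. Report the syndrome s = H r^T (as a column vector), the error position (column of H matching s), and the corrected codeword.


s = (1, 0, 1, 1)^T, error position = 11, corrected codeword c = 000100010110100

Compute s = H r^T mod 2 one row at a time:
  s_1 = 1 + 0 + 1 + 0 + 0 + 1 + 0 + 0 = 3 ≡ 1 (mod 2).
  s_2 = 1 + 0 + 0 + 0 + 0 + 1 + 0 + 0 = 2 ≡ 0 (mod 2).
  s_3 = 0 + 0 + 0 + 0 + 1 + 0 + 0 + 0 = 1 ≡ 1 (mod 2).
  s_4 = 0 + 0 + 0 + 0 + 0 + 0 + 1 + 0 = 1 ≡ 1 (mod 2).
s = (1, 0, 1, 1)^T — this equals column 11 of H (binary 1011), so error is at position 11.
Correct: flip bit 11 of r = 000100010100100 to get c = 000100010110100.


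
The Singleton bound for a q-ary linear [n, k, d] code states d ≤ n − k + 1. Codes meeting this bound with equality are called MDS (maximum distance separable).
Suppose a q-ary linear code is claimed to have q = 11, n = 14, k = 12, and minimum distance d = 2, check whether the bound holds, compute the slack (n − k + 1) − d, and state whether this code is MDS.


Singleton RHS = n − k + 1 = 3, slack = 1, bound satisfied, not MDS.

Singleton bound: d ≤ n − k + 1.
Here n = 14, k = 12, so n − k + 1 = 3.
Given d = 2, check d ≤ 3: YES.
Slack = (n − k + 1) − d = 1.
The code is NOT MDS (slack = 1 > 0).
Description: the claimed parameters are [14, 12, 2]_11; such a code would be non-MDS.


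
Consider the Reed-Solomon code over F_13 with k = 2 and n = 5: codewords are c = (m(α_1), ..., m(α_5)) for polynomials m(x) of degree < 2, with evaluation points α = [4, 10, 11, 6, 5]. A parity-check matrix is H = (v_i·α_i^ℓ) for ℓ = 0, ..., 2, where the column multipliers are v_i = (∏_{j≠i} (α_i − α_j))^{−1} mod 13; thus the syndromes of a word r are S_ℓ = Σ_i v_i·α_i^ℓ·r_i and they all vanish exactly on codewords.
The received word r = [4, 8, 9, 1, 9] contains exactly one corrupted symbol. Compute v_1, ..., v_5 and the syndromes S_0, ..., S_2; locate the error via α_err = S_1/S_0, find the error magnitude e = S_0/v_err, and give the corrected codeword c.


S = (11, 4, 5), error at position 3, error magnitude e = 9, c = [4, 8, 0, 1, 9].

Step 1: column multipliers v_i = (∏_{j≠i}(α_i − α_j))^{−1} mod 13.
  i = 1 (α = 4): (4−10)(4−11)(4−6)(4−5) = (−6)·(−7)·(−2)·(−1) = 84 ≡ 6, so v_1 = 6^{−1} = 11 (mod 13).
  i = 2 (α = 10): (10−4)(10−11)(10−6)(10−5) = 6·(−1)·4·5 = −120 ≡ 10, so v_2 = 10^{−1} = 4 (mod 13).
  i = 3 (α = 11): (11−4)(11−10)(11−6)(11−5) = 7·1·5·6 = 210 ≡ 2, so v_3 = 2^{−1} = 7 (mod 13).
  i = 4 (α = 6): (6−4)(6−10)(6−11)(6−5) = 2·(−4)·(−5)·1 = 40 ≡ 1, so v_4 = 1^{−1} = 1 (mod 13).
  i = 5 (α = 5): (5−4)(5−10)(5−11)(5−6) = 1·(−5)·(−6)·(−1) = −30 ≡ 9, so v_5 = 9^{−1} = 3 (mod 13).
  v = [11, 4, 7, 1, 3].
Step 2: syndromes of r = [4, 8, 9, 1, 9] (all sums mod 13).
  S_0 = Σ v_i r_i = 11·4 + 4·8 + 7·9 + 1·1 + 3·9 = 167 ≡ 11.
  S_1 = Σ v_i α_i r_i = 11·4·4 + 4·10·8 + 7·11·9 + 1·6·1 + 3·5·9 = 1330 ≡ 4.
  α_i^2 mod 13 = [3, 9, 4, 10, 12].
  S_2 = Σ v_i α_i^2 r_i = 11·3·4 + 4·9·8 + 7·4·9 + 1·10·1 + 3·12·9 = 1006 ≡ 5.
  S = (11, 4, 5) ≠ 0, so r is not a codeword (an error is present).
Step 3: locate the error. For a single error e at position i, S_ℓ = v_i·e·α_i^ℓ, so α_err = S_1/S_0.
  S_0^{−1} = 11^{−1} = 6 (mod 13), so α_err = 4·6 = 24 ≡ 11 = α_3. Error position i = 3.
  Consistency check: S_2/S_1 = 5·10 = 50 ≡ 11 = α_err ✓ (single-error assumption holds).
Step 4: error magnitude e = S_0/v_3 = S_0·∏_{j≠3}(α_3 − α_j) = 11·2 = 22 ≡ 9 (mod 13).
Step 5: correct position 3: c_3 = r_3 − e = 9 − 9 ≡ 0 (mod 13). Hence c = [4, 8, 0, 1, 9].
  Check: interpolating c through the α_i gives m(x) = 10 + 5·x (degree < 2) with m(α_i) = c_i for every i, so c is indeed a codeword.


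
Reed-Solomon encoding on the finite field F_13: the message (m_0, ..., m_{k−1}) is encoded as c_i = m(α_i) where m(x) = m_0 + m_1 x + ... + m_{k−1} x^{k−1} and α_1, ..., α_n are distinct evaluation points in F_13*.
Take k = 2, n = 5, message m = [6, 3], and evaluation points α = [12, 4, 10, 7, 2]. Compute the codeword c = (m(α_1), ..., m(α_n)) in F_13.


c = [3, 5, 10, 1, 12]

Message polynomial: m(x) = 6 + 3·x (mod 13).
For each evaluation point α_i, compute m(α_i) mod 13:
  α_1 = 12: Horner steps 3 → 3, so m(12) = 3.
  α_2 = 4: Horner steps 3 → 5, so m(4) = 5.
  α_3 = 10: Horner steps 3 → 10, so m(10) = 10.
  α_4 = 7: Horner steps 3 → 1, so m(7) = 1.
  α_5 = 2: Horner steps 3 → 12, so m(2) = 12.
Codeword c = [3, 5, 10, 1, 12] ∈ F_13^5.


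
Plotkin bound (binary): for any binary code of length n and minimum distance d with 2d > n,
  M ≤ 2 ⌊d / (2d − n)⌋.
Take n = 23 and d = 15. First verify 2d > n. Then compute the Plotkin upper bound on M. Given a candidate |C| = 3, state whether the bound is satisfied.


Plotkin bound M ≤ 4; given |C| = 3 ≤ bound (satisfied).

Check applicability: 2d = 30, n = 23.
2d − n = 7 > 0, so Plotkin applies.
Compute d/(2d−n) = 15/7 ≈ 2.1429.
⌊d/(2d−n)⌋ = 2.
Plotkin bound: M ≤ 2·2 = 4.
Given |C| = 3, check: satisfied.
This |C| is below the Plotkin bound.


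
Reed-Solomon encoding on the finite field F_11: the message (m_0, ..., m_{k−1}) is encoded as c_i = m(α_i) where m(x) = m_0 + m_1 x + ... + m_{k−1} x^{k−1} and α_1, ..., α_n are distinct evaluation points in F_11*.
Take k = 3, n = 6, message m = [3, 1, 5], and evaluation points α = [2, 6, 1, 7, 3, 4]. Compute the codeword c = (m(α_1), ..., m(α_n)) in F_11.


c = [3, 2, 9, 2, 7, 10]

Message polynomial: m(x) = 3 + 1·x + 5·x^2 (mod 11).
For each evaluation point α_i, compute m(α_i) mod 11:
  α_1 = 2: Horner steps 5 → 0 → 3, so m(2) = 3.
  α_2 = 6: Horner steps 5 → 9 → 2, so m(6) = 2.
  α_3 = 1: Horner steps 5 → 6 → 9, so m(1) = 9.
  α_4 = 7: Horner steps 5 → 3 → 2, so m(7) = 2.
  α_5 = 3: Horner steps 5 → 5 → 7, so m(3) = 7.
  α_6 = 4: Horner steps 5 → 10 → 10, so m(4) = 10.
Codeword c = [3, 2, 9, 2, 7, 10] ∈ F_11^6.


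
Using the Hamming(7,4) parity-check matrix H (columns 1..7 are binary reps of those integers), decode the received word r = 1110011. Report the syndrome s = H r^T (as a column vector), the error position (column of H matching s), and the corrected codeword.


s = (0, 0, 1)^T, error position = 1, corrected codeword c = 0110011

Compute s = H r^T mod 2 one row at a time:
  s_1 = 0 + 0 + 1 + 1 = 2 ≡ 0 (mod 2).
  s_2 = 1 + 1 + 1 + 1 = 4 ≡ 0 (mod 2).
  s_3 = 1 + 1 + 0 + 1 = 3 ≡ 1 (mod 2).
s = (0, 0, 1)^T — this equals column 1 of H (binary 001), so error is at position 1.
Correct: flip bit 1 of r = 1110011 to get c = 0110011.


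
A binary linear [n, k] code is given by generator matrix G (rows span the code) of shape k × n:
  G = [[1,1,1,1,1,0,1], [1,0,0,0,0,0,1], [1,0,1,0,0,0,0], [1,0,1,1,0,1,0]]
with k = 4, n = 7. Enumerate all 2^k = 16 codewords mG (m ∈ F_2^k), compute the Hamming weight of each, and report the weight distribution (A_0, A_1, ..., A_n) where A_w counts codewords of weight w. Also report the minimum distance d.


Weight distribution: A_0 = 1, A_2 = 4, A_4 = 9, A_6 = 2. Minimum distance d = 2.

Enumerate all 2^4 = 16 messages m ∈ F_2^4.
For each, compute codeword c = mG in F_2^7, then tally its weight.
  m = 0000 → c = 0000000, weight = 0.
  m = 1000 → c = 1111101, weight = 6.
  m = 0100 → c = 1000001, weight = 2.
  m = 1100 → c = 0111100, weight = 4.
  m = 0010 → c = 1010000, weight = 2.
  m = 1010 → c = 0101101, weight = 4.
  m = 0110 → c = 0010001, weight = 2.
  m = 1110 → c = 1101100, weight = 4.
  m = 0001 → c = 1011010, weight = 4.
  m = 1001 → c = 0100111, weight = 4.
  m = 0101 → c = 0011011, weight = 4.
  m = 1101 → c = 1100110, weight = 4.
  m = 0011 → c = 0001010, weight = 2.
  m = 1011 → c = 1110111, weight = 6.
  m = 0111 → c = 1001011, weight = 4.
  m = 1111 → c = 0110110, weight = 4.
Tally weights:
  weight 0: 1 codewords.
  weight 2: 4 codewords.
  weight 4: 9 codewords.
  weight 6: 2 codewords.
Minimum distance d = smallest w > 0 with A_w > 0 = 2.
Sanity: Σ A_w = 16 = 2^4 = 16 ✓.


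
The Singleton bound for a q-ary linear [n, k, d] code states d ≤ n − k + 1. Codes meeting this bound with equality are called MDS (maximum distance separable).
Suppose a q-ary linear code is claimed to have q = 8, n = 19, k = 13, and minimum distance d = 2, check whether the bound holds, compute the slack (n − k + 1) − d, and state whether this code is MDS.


Singleton RHS = n − k + 1 = 7, slack = 5, bound satisfied, not MDS.

Singleton bound: d ≤ n − k + 1.
Here n = 19, k = 13, so n − k + 1 = 7.
Given d = 2, check d ≤ 7: YES.
Slack = (n − k + 1) − d = 5.
The code is NOT MDS (slack = 5 > 0).
Description: the claimed parameters are [19, 13, 2]_8; such a code would be non-MDS.


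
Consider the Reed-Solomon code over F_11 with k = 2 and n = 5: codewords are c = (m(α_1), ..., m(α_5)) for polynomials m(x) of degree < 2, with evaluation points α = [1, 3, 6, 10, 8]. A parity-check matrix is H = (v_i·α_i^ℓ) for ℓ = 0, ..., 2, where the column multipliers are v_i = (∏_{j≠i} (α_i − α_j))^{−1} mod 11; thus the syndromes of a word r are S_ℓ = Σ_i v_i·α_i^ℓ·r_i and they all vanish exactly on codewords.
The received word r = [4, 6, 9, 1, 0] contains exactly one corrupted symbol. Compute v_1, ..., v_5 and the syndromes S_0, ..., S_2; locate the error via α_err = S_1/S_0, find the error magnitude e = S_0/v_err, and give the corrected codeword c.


S = (6, 5, 6), error at position 4, error magnitude e = 10, c = [4, 6, 9, 2, 0].

Step 1: column multipliers v_i = (∏_{j≠i}(α_i − α_j))^{−1} mod 11.
  i = 1 (α = 1): (1−3)(1−6)(1−10)(1−8) = (−2)·(−5)·(−9)·(−7) = 630 ≡ 3, so v_1 = 3^{−1} = 4 (mod 11).
  i = 2 (α = 3): (3−1)(3−6)(3−10)(3−8) = 2·(−3)·(−7)·(−5) = −210 ≡ 10, so v_2 = 10^{−1} = 10 (mod 11).
  i = 3 (α = 6): (6−1)(6−3)(6−10)(6−8) = 5·3·(−4)·(−2) = 120 ≡ 10, so v_3 = 10^{−1} = 10 (mod 11).
  i = 4 (α = 10): (10−1)(10−3)(10−6)(10−8) = 9·7·4·2 = 504 ≡ 9, so v_4 = 9^{−1} = 5 (mod 11).
  i = 5 (α = 8): (8−1)(8−3)(8−6)(8−10) = 7·5·2·(−2) = −140 ≡ 3, so v_5 = 3^{−1} = 4 (mod 11).
  v = [4, 10, 10, 5, 4].
Step 2: syndromes of r = [4, 6, 9, 1, 0] (all sums mod 11).
  S_0 = Σ v_i r_i = 4·4 + 10·6 + 10·9 + 5·1 + 4·0 = 171 ≡ 6.
  S_1 = Σ v_i α_i r_i = 4·1·4 + 10·3·6 + 10·6·9 + 5·10·1 + 4·8·0 = 786 ≡ 5.
  α_i^2 mod 11 = [1, 9, 3, 1, 9].
  S_2 = Σ v_i α_i^2 r_i = 4·1·4 + 10·9·6 + 10·3·9 + 5·1·1 + 4·9·0 = 831 ≡ 6.
  S = (6, 5, 6) ≠ 0, so r is not a codeword (an error is present).
Step 3: locate the error. For a single error e at position i, S_ℓ = v_i·e·α_i^ℓ, so α_err = S_1/S_0.
  S_0^{−1} = 6^{−1} = 2 (mod 11), so α_err = 5·2 = 10 ≡ 10 = α_4. Error position i = 4.
  Consistency check: S_2/S_1 = 6·9 = 54 ≡ 10 = α_err ✓ (single-error assumption holds).
Step 4: error magnitude e = S_0/v_4 = S_0·∏_{j≠4}(α_4 − α_j) = 6·9 = 54 ≡ 10 (mod 11).
Step 5: correct position 4: c_4 = r_4 − e = 1 − 10 ≡ 2 (mod 11). Hence c = [4, 6, 9, 2, 0].
  Check: interpolating c through the α_i gives m(x) = 3 + 1·x (degree < 2) with m(α_i) = c_i for every i, so c is indeed a codeword.


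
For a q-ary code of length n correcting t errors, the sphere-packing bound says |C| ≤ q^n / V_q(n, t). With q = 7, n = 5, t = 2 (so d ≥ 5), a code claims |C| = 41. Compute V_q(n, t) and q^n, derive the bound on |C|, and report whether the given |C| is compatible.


V_q(n, t) = 391, q^n = 16807, Hamming bound = 42, |C| = 41 ≤ bound (satisfied).

Step 1: Compute V_q(n, t) = Σ_{j=0}^2 C(n, j) (q−1)^j.
  j = 0: C(5,0)·(6)^0 = 1·1 = 1.
  j = 1: C(5,1)·(6)^1 = 5·6 = 30.
  j = 2: C(5,2)·(6)^2 = 10·36 = 360.
  V_q(n, t) = 1 + 30 + 360 = 391.
Step 2: q^n = 7^5 = 16807.
Step 3: Hamming bound ⌊q^n / V_q(n,t)⌋ = ⌊16807/391⌋ = 42.
Step 4: Compare |C| = 41 to 42: satisfied.
The claimed |C| lies below the Hamming bound.


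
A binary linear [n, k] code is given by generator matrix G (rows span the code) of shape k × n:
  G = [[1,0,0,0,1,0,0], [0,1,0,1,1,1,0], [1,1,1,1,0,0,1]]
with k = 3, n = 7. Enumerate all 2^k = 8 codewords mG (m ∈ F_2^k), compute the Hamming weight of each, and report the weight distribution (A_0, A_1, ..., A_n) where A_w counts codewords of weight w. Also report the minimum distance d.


Weight distribution: A_0 = 1, A_2 = 1, A_3 = 1, A_4 = 2, A_5 = 3. Minimum distance d = 2.

Enumerate all 2^3 = 8 messages m ∈ F_2^3.
For each, compute codeword c = mG in F_2^7, then tally its weight.
  m = 000 → c = 0000000, weight = 0.
  m = 100 → c = 1000100, weight = 2.
  m = 010 → c = 0101110, weight = 4.
  m = 110 → c = 1101010, weight = 4.
  m = 001 → c = 1111001, weight = 5.
  m = 101 → c = 0111101, weight = 5.
  m = 011 → c = 1010111, weight = 5.
  m = 111 → c = 0010011, weight = 3.
Tally weights:
  weight 0: 1 codewords.
  weight 2: 1 codewords.
  weight 3: 1 codewords.
  weight 4: 2 codewords.
  weight 5: 3 codewords.
Minimum distance d = smallest w > 0 with A_w > 0 = 2.
Sanity: Σ A_w = 8 = 2^3 = 8 ✓.


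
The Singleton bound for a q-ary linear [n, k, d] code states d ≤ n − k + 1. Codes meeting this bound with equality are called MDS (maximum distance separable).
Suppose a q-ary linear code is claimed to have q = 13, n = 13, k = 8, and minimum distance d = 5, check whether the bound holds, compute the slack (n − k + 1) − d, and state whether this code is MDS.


Singleton RHS = n − k + 1 = 6, slack = 1, bound satisfied, not MDS.

Singleton bound: d ≤ n − k + 1.
Here n = 13, k = 8, so n − k + 1 = 6.
Given d = 5, check d ≤ 6: YES.
Slack = (n − k + 1) − d = 1.
The code is NOT MDS (slack = 1 > 0).
Description: the claimed parameters are [13, 8, 5]_13; such a code would be non-MDS.


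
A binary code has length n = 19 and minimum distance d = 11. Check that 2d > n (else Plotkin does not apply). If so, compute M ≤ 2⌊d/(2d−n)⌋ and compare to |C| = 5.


Plotkin bound M ≤ 6; given |C| = 5 ≤ bound (satisfied).

Check applicability: 2d = 22, n = 19.
2d − n = 3 > 0, so Plotkin applies.
Compute d/(2d−n) = 11/3 ≈ 3.6667.
⌊d/(2d−n)⌋ = 3.
Plotkin bound: M ≤ 2·3 = 6.
Given |C| = 5, check: satisfied.
This |C| is below the Plotkin bound.


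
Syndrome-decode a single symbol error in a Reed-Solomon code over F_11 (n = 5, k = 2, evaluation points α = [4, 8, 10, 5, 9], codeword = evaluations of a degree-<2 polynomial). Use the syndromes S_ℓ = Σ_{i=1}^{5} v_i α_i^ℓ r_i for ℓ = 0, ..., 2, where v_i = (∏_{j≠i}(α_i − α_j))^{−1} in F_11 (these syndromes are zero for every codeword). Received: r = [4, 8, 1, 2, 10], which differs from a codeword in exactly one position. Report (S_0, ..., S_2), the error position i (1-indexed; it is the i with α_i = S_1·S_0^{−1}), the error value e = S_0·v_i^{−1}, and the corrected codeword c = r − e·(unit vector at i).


S = (7, 6, 2), error at position 1, error magnitude e = 4, c = [0, 8, 1, 2, 10].

Step 1: column multipliers v_i = (∏_{j≠i}(α_i − α_j))^{−1} mod 11.
  i = 1 (α = 4): (4−8)(4−10)(4−5)(4−9) = (−4)·(−6)·(−1)·(−5) = 120 ≡ 10, so v_1 = 10^{−1} = 10 (mod 11).
  i = 2 (α = 8): (8−4)(8−10)(8−5)(8−9) = 4·(−2)·3·(−1) = 24 ≡ 2, so v_2 = 2^{−1} = 6 (mod 11).
  i = 3 (α = 10): (10−4)(10−8)(10−5)(10−9) = 6·2·5·1 = 60 ≡ 5, so v_3 = 5^{−1} = 9 (mod 11).
  i = 4 (α = 5): (5−4)(5−8)(5−10)(5−9) = 1·(−3)·(−5)·(−4) = −60 ≡ 6, so v_4 = 6^{−1} = 2 (mod 11).
  i = 5 (α = 9): (9−4)(9−8)(9−10)(9−5) = 5·1·(−1)·4 = −20 ≡ 2, so v_5 = 2^{−1} = 6 (mod 11).
  v = [10, 6, 9, 2, 6].
Step 2: syndromes of r = [4, 8, 1, 2, 10] (all sums mod 11).
  S_0 = Σ v_i r_i = 10·4 + 6·8 + 9·1 + 2·2 + 6·10 = 161 ≡ 7.
  S_1 = Σ v_i α_i r_i = 10·4·4 + 6·8·8 + 9·10·1 + 2·5·2 + 6·9·10 = 1194 ≡ 6.
  α_i^2 mod 11 = [5, 9, 1, 3, 4].
  S_2 = Σ v_i α_i^2 r_i = 10·5·4 + 6·9·8 + 9·1·1 + 2·3·2 + 6·4·10 = 893 ≡ 2.
  S = (7, 6, 2) ≠ 0, so r is not a codeword (an error is present).
Step 3: locate the error. For a single error e at position i, S_ℓ = v_i·e·α_i^ℓ, so α_err = S_1/S_0.
  S_0^{−1} = 7^{−1} = 8 (mod 11), so α_err = 6·8 = 48 ≡ 4 = α_1. Error position i = 1.
  Consistency check: S_2/S_1 = 2·2 = 4 ≡ 4 = α_err ✓ (single-error assumption holds).
Step 4: error magnitude e = S_0/v_1 = S_0·∏_{j≠1}(α_1 − α_j) = 7·10 = 70 ≡ 4 (mod 11).
Step 5: correct position 1: c_1 = r_1 − e = 4 − 4 ≡ 0 (mod 11). Hence c = [0, 8, 1, 2, 10].
  Check: interpolating c through the α_i gives m(x) = 3 + 2·x (degree < 2) with m(α_i) = c_i for every i, so c is indeed a codeword.


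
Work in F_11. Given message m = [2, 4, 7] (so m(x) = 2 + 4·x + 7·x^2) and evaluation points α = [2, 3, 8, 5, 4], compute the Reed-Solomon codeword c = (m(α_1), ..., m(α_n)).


c = [5, 0, 9, 10, 9]

Message polynomial: m(x) = 2 + 4·x + 7·x^2 (mod 11).
For each evaluation point α_i, compute m(α_i) mod 11:
  α_1 = 2: Horner steps 7 → 7 → 5, so m(2) = 5.
  α_2 = 3: Horner steps 7 → 3 → 0, so m(3) = 0.
  α_3 = 8: Horner steps 7 → 5 → 9, so m(8) = 9.
  α_4 = 5: Horner steps 7 → 6 → 10, so m(5) = 10.
  α_5 = 4: Horner steps 7 → 10 → 9, so m(4) = 9.
Codeword c = [5, 0, 9, 10, 9] ∈ F_11^5.


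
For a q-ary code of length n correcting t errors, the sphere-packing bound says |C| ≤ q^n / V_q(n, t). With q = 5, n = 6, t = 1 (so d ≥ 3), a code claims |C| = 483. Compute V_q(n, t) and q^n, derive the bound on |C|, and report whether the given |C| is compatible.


V_q(n, t) = 25, q^n = 15625, Hamming bound = 625, |C| = 483 ≤ bound (satisfied).

Step 1: Compute V_q(n, t) = Σ_{j=0}^1 C(n, j) (q−1)^j.
  j = 0: C(6,0)·(4)^0 = 1·1 = 1.
  j = 1: C(6,1)·(4)^1 = 6·4 = 24.
  V_q(n, t) = 1 + 24 = 25.
Step 2: q^n = 5^6 = 15625.
Step 3: Hamming bound ⌊q^n / V_q(n,t)⌋ = ⌊15625/25⌋ = 625.
Step 4: Compare |C| = 483 to 625: satisfied.
The claimed |C| lies below the Hamming bound.


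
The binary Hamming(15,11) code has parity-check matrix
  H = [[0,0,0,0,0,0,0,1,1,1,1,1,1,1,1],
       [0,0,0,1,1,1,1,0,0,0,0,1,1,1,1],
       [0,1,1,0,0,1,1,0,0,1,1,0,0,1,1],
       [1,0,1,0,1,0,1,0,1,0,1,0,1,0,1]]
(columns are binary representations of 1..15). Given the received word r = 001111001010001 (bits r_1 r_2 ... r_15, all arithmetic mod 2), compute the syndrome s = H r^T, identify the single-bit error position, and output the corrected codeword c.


s = (1, 0, 0, 1)^T, error position = 9, corrected codeword c = 001111000010001

Compute s = H r^T mod 2 one row at a time:
  s_1 = 0 + 1 + 0 + 1 + 0 + 0 + 0 + 1 = 3 ≡ 1 (mod 2).
  s_2 = 1 + 1 + 1 + 0 + 0 + 0 + 0 + 1 = 4 ≡ 0 (mod 2).
  s_3 = 0 + 1 + 1 + 0 + 0 + 1 + 0 + 1 = 4 ≡ 0 (mod 2).
  s_4 = 0 + 1 + 1 + 0 + 1 + 1 + 0 + 1 = 5 ≡ 1 (mod 2).
s = (1, 0, 0, 1)^T — this equals column 9 of H (binary 1001), so error is at position 9.
Correct: flip bit 9 of r = 001111001010001 to get c = 001111000010001.


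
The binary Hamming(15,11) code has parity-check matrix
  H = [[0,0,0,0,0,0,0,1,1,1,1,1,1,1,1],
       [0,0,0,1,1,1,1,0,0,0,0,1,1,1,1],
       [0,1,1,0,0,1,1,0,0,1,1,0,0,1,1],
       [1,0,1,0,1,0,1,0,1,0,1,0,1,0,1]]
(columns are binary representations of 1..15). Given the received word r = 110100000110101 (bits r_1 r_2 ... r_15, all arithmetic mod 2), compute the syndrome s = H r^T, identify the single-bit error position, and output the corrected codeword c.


s = (0, 1, 0, 0)^T, error position = 4, corrected codeword c = 110000000110101

Compute s = H r^T mod 2 one row at a time:
  s_1 = 0 + 0 + 1 + 1 + 0 + 1 + 0 + 1 = 4 ≡ 0 (mod 2).
  s_2 = 1 + 0 + 0 + 0 + 0 + 1 + 0 + 1 = 3 ≡ 1 (mod 2).
  s_3 = 1 + 0 + 0 + 0 + 1 + 1 + 0 + 1 = 4 ≡ 0 (mod 2).
  s_4 = 1 + 0 + 0 + 0 + 0 + 1 + 1 + 1 = 4 ≡ 0 (mod 2).
s = (0, 1, 0, 0)^T — this equals column 4 of H (binary 0100), so error is at position 4.
Correct: flip bit 4 of r = 110100000110101 to get c = 110000000110101.


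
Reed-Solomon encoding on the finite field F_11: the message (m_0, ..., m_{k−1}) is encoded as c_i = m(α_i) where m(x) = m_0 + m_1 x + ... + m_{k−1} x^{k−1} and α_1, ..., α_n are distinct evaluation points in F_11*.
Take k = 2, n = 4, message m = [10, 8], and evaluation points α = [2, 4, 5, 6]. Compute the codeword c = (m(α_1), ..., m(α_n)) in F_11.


c = [4, 9, 6, 3]

Message polynomial: m(x) = 10 + 8·x (mod 11).
For each evaluation point α_i, compute m(α_i) mod 11:
  α_1 = 2: Horner steps 8 → 4, so m(2) = 4.
  α_2 = 4: Horner steps 8 → 9, so m(4) = 9.
  α_3 = 5: Horner steps 8 → 6, so m(5) = 6.
  α_4 = 6: Horner steps 8 → 3, so m(6) = 3.
Codeword c = [4, 9, 6, 3] ∈ F_11^4.


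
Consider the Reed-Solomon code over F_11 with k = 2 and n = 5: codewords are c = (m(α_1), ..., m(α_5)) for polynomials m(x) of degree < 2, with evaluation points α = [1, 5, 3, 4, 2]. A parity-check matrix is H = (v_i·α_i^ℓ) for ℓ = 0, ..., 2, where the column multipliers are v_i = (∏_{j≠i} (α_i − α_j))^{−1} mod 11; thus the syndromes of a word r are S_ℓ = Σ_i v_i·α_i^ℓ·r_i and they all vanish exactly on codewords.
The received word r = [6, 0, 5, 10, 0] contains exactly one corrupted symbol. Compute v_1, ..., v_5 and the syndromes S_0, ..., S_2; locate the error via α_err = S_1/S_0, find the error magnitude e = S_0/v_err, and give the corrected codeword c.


S = (9, 1, 5), error at position 2, error magnitude e = 7, c = [6, 4, 5, 10, 0].

Step 1: column multipliers v_i = (∏_{j≠i}(α_i − α_j))^{−1} mod 11.
  i = 1 (α = 1): (1−5)(1−3)(1−4)(1−2) = (−4)·(−2)·(−3)·(−1) = 24 ≡ 2, so v_1 = 2^{−1} = 6 (mod 11).
  i = 2 (α = 5): (5−1)(5−3)(5−4)(5−2) = 4·2·1·3 = 24 ≡ 2, so v_2 = 2^{−1} = 6 (mod 11).
  i = 3 (α = 3): (3−1)(3−5)(3−4)(3−2) = 2·(−2)·(−1)·1 = 4 ≡ 4, so v_3 = 4^{−1} = 3 (mod 11).
  i = 4 (α = 4): (4−1)(4−5)(4−3)(4−2) = 3·(−1)·1·2 = −6 ≡ 5, so v_4 = 5^{−1} = 9 (mod 11).
  i = 5 (α = 2): (2−1)(2−5)(2−3)(2−4) = 1·(−3)·(−1)·(−2) = −6 ≡ 5, so v_5 = 5^{−1} = 9 (mod 11).
  v = [6, 6, 3, 9, 9].
Step 2: syndromes of r = [6, 0, 5, 10, 0] (all sums mod 11).
  S_0 = Σ v_i r_i = 6·6 + 6·0 + 3·5 + 9·10 + 9·0 = 141 ≡ 9.
  S_1 = Σ v_i α_i r_i = 6·1·6 + 6·5·0 + 3·3·5 + 9·4·10 + 9·2·0 = 441 ≡ 1.
  α_i^2 mod 11 = [1, 3, 9, 5, 4].
  S_2 = Σ v_i α_i^2 r_i = 6·1·6 + 6·3·0 + 3·9·5 + 9·5·10 + 9·4·0 = 621 ≡ 5.
  S = (9, 1, 5) ≠ 0, so r is not a codeword (an error is present).
Step 3: locate the error. For a single error e at position i, S_ℓ = v_i·e·α_i^ℓ, so α_err = S_1/S_0.
  S_0^{−1} = 9^{−1} = 5 (mod 11), so α_err = 1·5 = 5 ≡ 5 = α_2. Error position i = 2.
  Consistency check: S_2/S_1 = 5·1 = 5 ≡ 5 = α_err ✓ (single-error assumption holds).
Step 4: error magnitude e = S_0/v_2 = S_0·∏_{j≠2}(α_2 − α_j) = 9·2 = 18 ≡ 7 (mod 11).
Step 5: correct position 2: c_2 = r_2 − e = 0 − 7 ≡ 4 (mod 11). Hence c = [6, 4, 5, 10, 0].
  Check: interpolating c through the α_i gives m(x) = 1 + 5·x (degree < 2) with m(α_i) = c_i for every i, so c is indeed a codeword.


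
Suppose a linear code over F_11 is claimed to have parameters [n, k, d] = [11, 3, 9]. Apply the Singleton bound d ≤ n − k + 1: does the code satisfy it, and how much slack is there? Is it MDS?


Singleton RHS = n − k + 1 = 9, slack = 0, bound satisfied, MDS.

Singleton bound: d ≤ n − k + 1.
Here n = 11, k = 3, so n − k + 1 = 9.
Given d = 9, check d ≤ 9: YES.
Slack = (n − k + 1) − d = 0.
The code is MDS (slack = 0).
Description: the claimed parameters are [11, 3, 9]_11; such a code would be MDS (meets Singleton bound).


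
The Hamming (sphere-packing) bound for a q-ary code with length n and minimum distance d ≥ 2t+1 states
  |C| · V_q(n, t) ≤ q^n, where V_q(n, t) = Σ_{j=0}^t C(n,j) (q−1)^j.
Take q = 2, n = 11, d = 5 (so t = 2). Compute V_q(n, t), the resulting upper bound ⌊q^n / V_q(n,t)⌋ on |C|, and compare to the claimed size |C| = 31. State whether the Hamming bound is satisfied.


V_q(n, t) = 67, q^n = 2048, Hamming bound = 30, |C| = 31 > bound (violated).

Step 1: Compute V_q(n, t) = Σ_{j=0}^2 C(n, j) (q−1)^j.
  j = 0: C(11,0)·(1)^0 = 1·1 = 1.
  j = 1: C(11,1)·(1)^1 = 11·1 = 11.
  j = 2: C(11,2)·(1)^2 = 55·1 = 55.
  V_q(n, t) = 1 + 11 + 55 = 67.
Step 2: q^n = 2^11 = 2048.
Step 3: Hamming bound ⌊q^n / V_q(n,t)⌋ = ⌊2048/67⌋ = 30.
Step 4: Compare |C| = 31 to 30: violated.
The claimed |C| lies above the Hamming bound, so no 2-ary code of length 11 with d ≥ 5 can have 31 codewords.


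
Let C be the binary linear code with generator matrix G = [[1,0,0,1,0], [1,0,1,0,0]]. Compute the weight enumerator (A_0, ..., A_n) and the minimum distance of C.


Weight distribution: A_0 = 1, A_2 = 3. Minimum distance d = 2.

Enumerate all 2^2 = 4 messages m ∈ F_2^2.
For each, compute codeword c = mG in F_2^5, then tally its weight.
  m = 00 → c = 00000, weight = 0.
  m = 10 → c = 10010, weight = 2.
  m = 01 → c = 10100, weight = 2.
  m = 11 → c = 00110, weight = 2.
Tally weights:
  weight 0: 1 codewords.
  weight 2: 3 codewords.
Minimum distance d = smallest w > 0 with A_w > 0 = 2.
Sanity: Σ A_w = 4 = 2^2 = 4 ✓.


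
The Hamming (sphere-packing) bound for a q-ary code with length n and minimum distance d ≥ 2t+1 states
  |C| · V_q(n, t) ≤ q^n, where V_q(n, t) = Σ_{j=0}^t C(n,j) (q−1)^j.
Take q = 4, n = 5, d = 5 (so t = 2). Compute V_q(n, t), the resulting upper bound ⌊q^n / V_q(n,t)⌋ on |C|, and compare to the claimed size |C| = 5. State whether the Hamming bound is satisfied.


V_q(n, t) = 106, q^n = 1024, Hamming bound = 9, |C| = 5 ≤ bound (satisfied).

Step 1: Compute V_q(n, t) = Σ_{j=0}^2 C(n, j) (q−1)^j.
  j = 0: C(5,0)·(3)^0 = 1·1 = 1.
  j = 1: C(5,1)·(3)^1 = 5·3 = 15.
  j = 2: C(5,2)·(3)^2 = 10·9 = 90.
  V_q(n, t) = 1 + 15 + 90 = 106.
Step 2: q^n = 4^5 = 1024.
Step 3: Hamming bound ⌊q^n / V_q(n,t)⌋ = ⌊1024/106⌋ = 9.
Step 4: Compare |C| = 5 to 9: satisfied.
The claimed |C| lies below the Hamming bound.


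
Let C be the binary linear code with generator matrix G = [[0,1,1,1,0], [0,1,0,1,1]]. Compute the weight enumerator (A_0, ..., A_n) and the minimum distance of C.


Weight distribution: A_0 = 1, A_2 = 1, A_3 = 2. Minimum distance d = 2.

Enumerate all 2^2 = 4 messages m ∈ F_2^2.
For each, compute codeword c = mG in F_2^5, then tally its weight.
  m = 00 → c = 00000, weight = 0.
  m = 10 → c = 01110, weight = 3.
  m = 01 → c = 01011, weight = 3.
  m = 11 → c = 00101, weight = 2.
Tally weights:
  weight 0: 1 codewords.
  weight 2: 1 codewords.
  weight 3: 2 codewords.
Minimum distance d = smallest w > 0 with A_w > 0 = 2.
Sanity: Σ A_w = 4 = 2^2 = 4 ✓.


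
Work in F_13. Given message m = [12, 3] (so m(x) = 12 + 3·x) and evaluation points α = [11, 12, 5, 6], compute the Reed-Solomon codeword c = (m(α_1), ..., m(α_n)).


c = [6, 9, 1, 4]

Message polynomial: m(x) = 12 + 3·x (mod 13).
For each evaluation point α_i, compute m(α_i) mod 13:
  α_1 = 11: Horner steps 3 → 6, so m(11) = 6.
  α_2 = 12: Horner steps 3 → 9, so m(12) = 9.
  α_3 = 5: Horner steps 3 → 1, so m(5) = 1.
  α_4 = 6: Horner steps 3 → 4, so m(6) = 4.
Codeword c = [6, 9, 1, 4] ∈ F_13^4.


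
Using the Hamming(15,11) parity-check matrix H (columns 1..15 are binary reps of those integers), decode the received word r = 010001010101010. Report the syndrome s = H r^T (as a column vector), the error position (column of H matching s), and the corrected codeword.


s = (0, 1, 0, 0)^T, error position = 4, corrected codeword c = 010101010101010

Compute s = H r^T mod 2 one row at a time:
  s_1 = 1 + 0 + 1 + 0 + 1 + 0 + 1 + 0 = 4 ≡ 0 (mod 2).
  s_2 = 0 + 0 + 1 + 0 + 1 + 0 + 1 + 0 = 3 ≡ 1 (mod 2).
  s_3 = 1 + 0 + 1 + 0 + 1 + 0 + 1 + 0 = 4 ≡ 0 (mod 2).
  s_4 = 0 + 0 + 0 + 0 + 0 + 0 + 0 + 0 = 0 ≡ 0 (mod 2).
s = (0, 1, 0, 0)^T — this equals column 4 of H (binary 0100), so error is at position 4.
Correct: flip bit 4 of r = 010001010101010 to get c = 010101010101010.


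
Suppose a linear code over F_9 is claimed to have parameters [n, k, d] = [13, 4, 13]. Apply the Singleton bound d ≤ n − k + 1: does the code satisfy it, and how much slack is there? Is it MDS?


Singleton RHS = n − k + 1 = 10, slack = -3, bound violated (no such code; not MDS).

Singleton bound: d ≤ n − k + 1.
Here n = 13, k = 4, so n − k + 1 = 10.
Given d = 13, check d ≤ 10: NO.
Slack = (n − k + 1) − d = -3.
The slack is negative: d = 13 exceeds n − k + 1 = 10 by 3, so the Singleton bound is violated and no linear [13, 4, 13]_9 code can exist. In particular it is not MDS (MDS requires d = n − k + 1 exactly).
Description: the claimed parameters are [13, 4, 13]_9; such a code would be impossible (violates the Singleton bound).


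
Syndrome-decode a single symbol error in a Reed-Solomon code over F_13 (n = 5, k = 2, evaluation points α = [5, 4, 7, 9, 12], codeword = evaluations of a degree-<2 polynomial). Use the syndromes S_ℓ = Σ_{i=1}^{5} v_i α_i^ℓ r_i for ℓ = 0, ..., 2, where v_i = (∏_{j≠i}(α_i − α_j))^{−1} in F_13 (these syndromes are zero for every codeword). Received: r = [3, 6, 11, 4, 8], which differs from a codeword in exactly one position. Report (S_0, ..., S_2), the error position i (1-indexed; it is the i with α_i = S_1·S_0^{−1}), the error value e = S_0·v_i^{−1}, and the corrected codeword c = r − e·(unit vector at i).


S = (5, 9, 11), error at position 3, error magnitude e = 1, c = [3, 6, 10, 4, 8].

Step 1: column multipliers v_i = (∏_{j≠i}(α_i − α_j))^{−1} mod 13.
  i = 1 (α = 5): (5−4)(5−7)(5−9)(5−12) = 1·(−2)·(−4)·(−7) = −56 ≡ 9, so v_1 = 9^{−1} = 3 (mod 13).
  i = 2 (α = 4): (4−5)(4−7)(4−9)(4−12) = (−1)·(−3)·(−5)·(−8) = 120 ≡ 3, so v_2 = 3^{−1} = 9 (mod 13).
  i = 3 (α = 7): (7−5)(7−4)(7−9)(7−12) = 2·3·(−2)·(−5) = 60 ≡ 8, so v_3 = 8^{−1} = 5 (mod 13).
  i = 4 (α = 9): (9−5)(9−4)(9−7)(9−12) = 4·5·2·(−3) = −120 ≡ 10, so v_4 = 10^{−1} = 4 (mod 13).
  i = 5 (α = 12): (12−5)(12−4)(12−7)(12−9) = 7·8·5·3 = 840 ≡ 8, so v_5 = 8^{−1} = 5 (mod 13).
  v = [3, 9, 5, 4, 5].
Step 2: syndromes of r = [3, 6, 11, 4, 8] (all sums mod 13).
  S_0 = Σ v_i r_i = 3·3 + 9·6 + 5·11 + 4·4 + 5·8 = 174 ≡ 5.
  S_1 = Σ v_i α_i r_i = 3·5·3 + 9·4·6 + 5·7·11 + 4·9·4 + 5·12·8 = 1270 ≡ 9.
  α_i^2 mod 13 = [12, 3, 10, 3, 1].
  S_2 = Σ v_i α_i^2 r_i = 3·12·3 + 9·3·6 + 5·10·11 + 4·3·4 + 5·1·8 = 908 ≡ 11.
  S = (5, 9, 11) ≠ 0, so r is not a codeword (an error is present).
Step 3: locate the error. For a single error e at position i, S_ℓ = v_i·e·α_i^ℓ, so α_err = S_1/S_0.
  S_0^{−1} = 5^{−1} = 8 (mod 13), so α_err = 9·8 = 72 ≡ 7 = α_3. Error position i = 3.
  Consistency check: S_2/S_1 = 11·3 = 33 ≡ 7 = α_err ✓ (single-error assumption holds).
Step 4: error magnitude e = S_0/v_3 = S_0·∏_{j≠3}(α_3 − α_j) = 5·8 = 40 ≡ 1 (mod 13).
Step 5: correct position 3: c_3 = r_3 − e = 11 − 1 ≡ 10 (mod 13). Hence c = [3, 6, 10, 4, 8].
  Check: interpolating c through the α_i gives m(x) = 5 + 10·x (degree < 2) with m(α_i) = c_i for every i, so c is indeed a codeword.


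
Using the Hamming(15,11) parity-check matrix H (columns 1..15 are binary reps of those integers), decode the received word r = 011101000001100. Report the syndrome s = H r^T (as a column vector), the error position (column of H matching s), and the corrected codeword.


s = (0, 0, 1, 0)^T, error position = 2, corrected codeword c = 001101000001100

Compute s = H r^T mod 2 one row at a time:
  s_1 = 0 + 0 + 0 + 0 + 1 + 1 + 0 + 0 = 2 ≡ 0 (mod 2).
  s_2 = 1 + 0 + 1 + 0 + 1 + 1 + 0 + 0 = 4 ≡ 0 (mod 2).
  s_3 = 1 + 1 + 1 + 0 + 0 + 0 + 0 + 0 = 3 ≡ 1 (mod 2).
  s_4 = 0 + 1 + 0 + 0 + 0 + 0 + 1 + 0 = 2 ≡ 0 (mod 2).
s = (0, 0, 1, 0)^T — this equals column 2 of H (binary 0010), so error is at position 2.
Correct: flip bit 2 of r = 011101000001100 to get c = 001101000001100.


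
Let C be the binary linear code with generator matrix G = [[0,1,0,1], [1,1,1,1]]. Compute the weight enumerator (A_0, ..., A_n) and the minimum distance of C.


Weight distribution: A_0 = 1, A_2 = 2, A_4 = 1. Minimum distance d = 2.

Enumerate all 2^2 = 4 messages m ∈ F_2^2.
For each, compute codeword c = mG in F_2^4, then tally its weight.
  m = 00 → c = 0000, weight = 0.
  m = 10 → c = 0101, weight = 2.
  m = 01 → c = 1111, weight = 4.
  m = 11 → c = 1010, weight = 2.
Tally weights:
  weight 0: 1 codewords.
  weight 2: 2 codewords.
  weight 4: 1 codewords.
Minimum distance d = smallest w > 0 with A_w > 0 = 2.
Sanity: Σ A_w = 4 = 2^2 = 4 ✓.


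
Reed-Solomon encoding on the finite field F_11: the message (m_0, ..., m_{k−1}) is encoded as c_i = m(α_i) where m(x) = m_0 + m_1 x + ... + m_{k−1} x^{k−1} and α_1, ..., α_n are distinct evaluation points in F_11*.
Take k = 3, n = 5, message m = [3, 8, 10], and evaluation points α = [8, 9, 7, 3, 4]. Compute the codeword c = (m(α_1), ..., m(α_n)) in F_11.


c = [3, 5, 10, 7, 8]

Message polynomial: m(x) = 3 + 8·x + 10·x^2 (mod 11).
For each evaluation point α_i, compute m(α_i) mod 11:
  α_1 = 8: Horner steps 10 → 0 → 3, so m(8) = 3.
  α_2 = 9: Horner steps 10 → 10 → 5, so m(9) = 5.
  α_3 = 7: Horner steps 10 → 1 → 10, so m(7) = 10.
  α_4 = 3: Horner steps 10 → 5 → 7, so m(3) = 7.
  α_5 = 4: Horner steps 10 → 4 → 8, so m(4) = 8.
Codeword c = [3, 5, 10, 7, 8] ∈ F_11^5.


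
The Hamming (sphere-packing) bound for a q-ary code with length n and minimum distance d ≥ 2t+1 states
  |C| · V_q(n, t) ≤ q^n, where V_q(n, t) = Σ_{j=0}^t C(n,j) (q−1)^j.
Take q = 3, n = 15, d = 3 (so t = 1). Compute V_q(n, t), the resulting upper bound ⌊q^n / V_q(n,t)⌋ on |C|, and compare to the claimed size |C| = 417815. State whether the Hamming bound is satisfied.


V_q(n, t) = 31, q^n = 14348907, Hamming bound = 462867, |C| = 417815 ≤ bound (satisfied).

Step 1: Compute V_q(n, t) = Σ_{j=0}^1 C(n, j) (q−1)^j.
  j = 0: C(15,0)·(2)^0 = 1·1 = 1.
  j = 1: C(15,1)·(2)^1 = 15·2 = 30.
  V_q(n, t) = 1 + 30 = 31.
Step 2: q^n = 3^15 = 14348907.
Step 3: Hamming bound ⌊q^n / V_q(n,t)⌋ = ⌊14348907/31⌋ = 462867.
Step 4: Compare |C| = 417815 to 462867: satisfied.
The claimed |C| lies below the Hamming bound.


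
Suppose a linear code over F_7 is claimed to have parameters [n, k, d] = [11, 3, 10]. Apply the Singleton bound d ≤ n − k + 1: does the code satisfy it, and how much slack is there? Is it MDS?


Singleton RHS = n − k + 1 = 9, slack = -1, bound violated (no such code; not MDS).

Singleton bound: d ≤ n − k + 1.
Here n = 11, k = 3, so n − k + 1 = 9.
Given d = 10, check d ≤ 9: NO.
Slack = (n − k + 1) − d = -1.
The slack is negative: d = 10 exceeds n − k + 1 = 9 by 1, so the Singleton bound is violated and no linear [11, 3, 10]_7 code can exist. In particular it is not MDS (MDS requires d = n − k + 1 exactly).
Description: the claimed parameters are [11, 3, 10]_7; such a code would be impossible (violates the Singleton bound).
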